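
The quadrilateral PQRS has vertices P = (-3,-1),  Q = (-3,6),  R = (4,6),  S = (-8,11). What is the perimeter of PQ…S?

40

|PQ| = √((0)² + (7)²) = √49 = 7
|QR| = √((7)² + (0)²) = √49 = 7
|RS| = √((-12)² + (5)²) = √169 = 13
|SP| = √((5)² + (-12)²) = √169 = 13
Perimeter = 7 + 7 + 13 + 13 = 40.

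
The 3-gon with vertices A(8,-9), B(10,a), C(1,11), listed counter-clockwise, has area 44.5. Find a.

The doubled signed area Σ (x_i y_{i+1} − x_{i+1} y_i) is linear in a.
With a=0 it equals 103; the coefficient of a is 7 (from the two edges through B).
So 7·a + 103 = 2·44.5 = 89 ⇒ a = -2.

-2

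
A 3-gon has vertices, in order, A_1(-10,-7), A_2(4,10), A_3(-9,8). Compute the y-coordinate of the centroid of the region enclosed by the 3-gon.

Apply the shoelace formula. First the cross-terms c_i = x_i·y_{i+1} − x_{i+1}·y_i:
  -72, 122, 143  ⇒  2A = 193, A = 96.5.
Then Σ (y_i + y_{i+1})·c_i = 2123, so ȳ = 2123 / (6·96.5) = 11/3.

11/3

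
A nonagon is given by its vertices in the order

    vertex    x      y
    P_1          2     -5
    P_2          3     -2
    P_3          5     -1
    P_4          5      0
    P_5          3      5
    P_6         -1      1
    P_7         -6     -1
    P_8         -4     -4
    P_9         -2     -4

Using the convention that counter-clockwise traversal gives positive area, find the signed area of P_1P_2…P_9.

P_1→P_2: (2)(-2) − (3)(-5) = 11
P_2→P_3: (3)(-1) − (5)(-2) = 7
P_3→P_4: (5)(0) − (5)(-1) = 5
P_4→P_5: (5)(5) − (3)(0) = 25
P_5→P_6: (3)(1) − (-1)(5) = 8
P_6→P_7: (-1)(-1) − (-6)(1) = 7
P_7→P_8: (-6)(-4) − (-4)(-1) = 20
P_8→P_9: (-4)(-4) − (-2)(-4) = 8
P_9→P_1: (-2)(-5) − (2)(-4) = 18
Σ = 109
Signed area = Σ/2 = 54.5 (positive ⇒ counter-clockwise traversal).

54.5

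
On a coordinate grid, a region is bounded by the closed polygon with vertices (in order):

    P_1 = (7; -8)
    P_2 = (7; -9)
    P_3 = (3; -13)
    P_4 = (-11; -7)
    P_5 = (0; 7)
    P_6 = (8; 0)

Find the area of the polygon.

216

Apply the shoelace (surveyor's) formula: 2A = Σ (x_i·y_{i+1} − x_{i+1}·y_i), indices taken mod 6.
Cross-terms: -7, -64, -164, -77, -56, -64  ⇒  Σ = -432
Area = |Σ|/2 = 216.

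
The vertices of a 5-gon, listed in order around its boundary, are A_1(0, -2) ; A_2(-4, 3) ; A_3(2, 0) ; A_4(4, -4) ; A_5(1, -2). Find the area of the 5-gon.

Apply the shoelace (surveyor's) formula: 2A = Σ (x_i·y_{i+1} − x_{i+1}·y_i), indices taken mod 5.
Σ = (-8) + (-6) + (-8) + (-4) + (-2) = -28
Area = |Σ|/2 = 14.

14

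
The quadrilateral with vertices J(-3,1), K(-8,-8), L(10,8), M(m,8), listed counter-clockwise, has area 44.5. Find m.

The doubled signed area Σ (x_i y_{i+1} − x_{i+1} y_i) is linear in m.
With m=0 it equals 152; the coefficient of m is -7 (from the two edges through M).
So -7·m + 152 = 2·44.5 = 89 ⇒ m = 9.

9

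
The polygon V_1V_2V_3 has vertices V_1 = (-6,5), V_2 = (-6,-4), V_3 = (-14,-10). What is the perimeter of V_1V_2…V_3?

|V_1V_2| = √((0)² + (-9)²) = √81 = 9
|V_2V_3| = √((-8)² + (-6)²) = √100 = 10
|V_3V_1| = √((8)² + (15)²) = √289 = 17
Perimeter = 9 + 10 + 17 = 36.

36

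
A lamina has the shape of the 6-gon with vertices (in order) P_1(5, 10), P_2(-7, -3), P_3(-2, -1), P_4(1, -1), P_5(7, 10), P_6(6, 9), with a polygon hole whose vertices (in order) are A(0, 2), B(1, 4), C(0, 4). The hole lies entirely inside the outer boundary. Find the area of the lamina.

46

Outer boundary:
Apply Gauss's area formula: 2A = Σ (x_i·y_{i+1} − x_{i+1}·y_i), indices taken mod 6.
P_1→P_2: (5)(-3) − (-7)(10) = 55
P_2→P_3: (-7)(-1) − (-2)(-3) = 1
P_3→P_4: (-2)(-1) − (1)(-1) = 3
P_4→P_5: (1)(10) − (7)(-1) = 17
P_5→P_6: (7)(9) − (6)(10) = 3
P_6→P_1: (6)(10) − (5)(9) = 15
Σ = 94
Area = |Σ|/2 = 47.
Hole:
Apply Gauss's area formula: 2A = Σ (x_i·y_{i+1} − x_{i+1}·y_i), indices taken mod 3.
Σ = (-2) + (4) + (0) = 2
Area = |Σ|/2 = 1.
Net area = 47 − 1 = 46.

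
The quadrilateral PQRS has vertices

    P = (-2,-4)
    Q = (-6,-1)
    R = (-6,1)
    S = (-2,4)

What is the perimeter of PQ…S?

|PQ| = √((-4)² + (3)²) = √25 = 5
|QR| = √((0)² + (2)²) = √4 = 2
|RS| = √((4)² + (3)²) = √25 = 5
|SP| = √((0)² + (-8)²) = √64 = 8
Perimeter = 5 + 2 + 5 + 8 = 20.

20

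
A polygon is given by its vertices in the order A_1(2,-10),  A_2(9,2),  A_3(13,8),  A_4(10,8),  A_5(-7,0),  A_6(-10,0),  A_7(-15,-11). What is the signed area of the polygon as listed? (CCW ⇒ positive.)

251

Σ = (94) + (46) + (24) + (56) + (0) + (110) + (172) = 502
Signed area = Σ/2 = 251 (positive ⇒ counter-clockwise traversal).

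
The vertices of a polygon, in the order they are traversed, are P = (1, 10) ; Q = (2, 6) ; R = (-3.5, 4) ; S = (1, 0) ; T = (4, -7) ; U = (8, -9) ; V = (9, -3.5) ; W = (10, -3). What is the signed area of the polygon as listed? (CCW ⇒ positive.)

Σ = (-14) + (29) + (-4) + (-7) + (20) + (53) + (8) + (103) = 188
Signed area = Σ/2 = 94 (positive ⇒ counter-clockwise traversal).

94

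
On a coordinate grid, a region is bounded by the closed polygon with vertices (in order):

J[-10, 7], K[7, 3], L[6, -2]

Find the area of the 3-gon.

Apply the surveyor's formula: 2A = Σ (x_i·y_{i+1} − x_{i+1}·y_i), indices taken mod 3.
J→K: (-10)(3) − (7)(7) = -79
K→L: (7)(-2) − (6)(3) = -32
L→J: (6)(7) − (-10)(-2) = 22
Σ = -89
Area = |Σ|/2 = 44.5.

44.5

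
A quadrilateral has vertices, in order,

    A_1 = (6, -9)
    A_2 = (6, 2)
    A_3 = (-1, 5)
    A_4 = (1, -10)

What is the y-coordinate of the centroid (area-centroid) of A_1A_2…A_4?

Apply Gauss's area formula. First the cross-terms c_i = x_i·y_{i+1} − x_{i+1}·y_i:
  66, 32, 5, 51  ⇒  2A = 154, A = 77.
Then Σ (y_i + y_{i+1})·c_i = -1232, so ȳ = -1232 / (6·77) = -8/3.

-8/3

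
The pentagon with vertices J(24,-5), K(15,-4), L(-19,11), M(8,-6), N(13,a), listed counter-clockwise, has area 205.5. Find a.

Write out the shoelace sum; only the two edges meeting at N involve a:
2·Area = [(8·a − 13·(-6)) + (13·(-5) − 24·a)] + 94
       = -16·a + 107 = 411
⇒ a = -19.

-19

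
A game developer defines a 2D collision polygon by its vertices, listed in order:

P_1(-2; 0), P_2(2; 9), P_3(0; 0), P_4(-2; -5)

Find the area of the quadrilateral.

14

Apply the shoelace formula: 2A = Σ (x_i·y_{i+1} − x_{i+1}·y_i), indices taken mod 4.
P_1→P_2: (-2)(9) − (2)(0) = -18
P_2→P_3: (2)(0) − (0)(9) = 0
P_3→P_4: (0)(-5) − (-2)(0) = 0
P_4→P_1: (-2)(0) − (-2)(-5) = -10
Σ = -28
Area = |Σ|/2 = 14.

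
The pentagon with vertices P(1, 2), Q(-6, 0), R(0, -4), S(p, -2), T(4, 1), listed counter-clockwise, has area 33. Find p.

Write out the shoelace sum; only the two edges meeting at S involve p:
2·Area = [(0·(-2) − p·(-4)) + (p·1 − 4·(-2))] + 43
       = 5·p + 51 = 66
⇒ p = 3.

3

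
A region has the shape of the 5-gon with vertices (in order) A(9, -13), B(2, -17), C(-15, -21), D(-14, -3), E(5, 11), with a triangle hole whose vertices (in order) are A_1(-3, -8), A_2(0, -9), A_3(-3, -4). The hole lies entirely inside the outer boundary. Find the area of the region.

Outer boundary:
Apply the shoelace (surveyor's) formula: 2A = Σ (x_i·y_{i+1} − x_{i+1}·y_i), indices taken mod 5.
A→B: (9)(-17) − (2)(-13) = -127
B→C: (2)(-21) − (-15)(-17) = -297
C→D: (-15)(-3) − (-14)(-21) = -249
D→E: (-14)(11) − (5)(-3) = -139
E→A: (5)(-13) − (9)(11) = -164
Σ = -976
Area = |Σ|/2 = 488.
Hole:
Apply Gauss's area formula: 2A = Σ (x_i·y_{i+1} − x_{i+1}·y_i), indices taken mod 3.
Σ = (27) + (-27) + (12) = 12
Area = |Σ|/2 = 6.
Net area = 488 − 6 = 482.

482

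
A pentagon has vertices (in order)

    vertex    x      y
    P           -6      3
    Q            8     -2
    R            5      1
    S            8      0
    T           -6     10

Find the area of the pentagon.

Apply the shoelace formula: 2A = Σ (x_i·y_{i+1} − x_{i+1}·y_i), indices taken mod 5.
Cross-terms: -12, 18, -8, 80, 42  ⇒  Σ = 120
Area = |Σ|/2 = 60.

60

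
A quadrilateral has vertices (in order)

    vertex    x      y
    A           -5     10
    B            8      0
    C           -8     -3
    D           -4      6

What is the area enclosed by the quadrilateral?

Apply the shoelace formula: 2A = Σ (x_i·y_{i+1} − x_{i+1}·y_i), indices taken mod 4.
Cross-terms: -80, -24, -60, -10  ⇒  Σ = -174
Area = |Σ|/2 = 87.

87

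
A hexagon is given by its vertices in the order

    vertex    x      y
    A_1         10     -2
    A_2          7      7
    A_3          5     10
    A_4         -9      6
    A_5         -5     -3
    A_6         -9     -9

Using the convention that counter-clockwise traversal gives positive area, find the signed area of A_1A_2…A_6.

211

Cross-terms: 84, 35, 120, 57, 18, 108  ⇒  Σ = 422
Signed area = Σ/2 = 211 (positive ⇒ counter-clockwise traversal).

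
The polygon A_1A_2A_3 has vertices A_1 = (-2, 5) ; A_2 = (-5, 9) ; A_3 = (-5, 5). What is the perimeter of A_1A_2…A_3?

12

|A_1A_2| = √((-3)² + (4)²) = √25 = 5
|A_2A_3| = √((0)² + (-4)²) = √16 = 4
|A_3A_1| = √((3)² + (0)²) = √9 = 3
Perimeter = 5 + 4 + 3 = 12.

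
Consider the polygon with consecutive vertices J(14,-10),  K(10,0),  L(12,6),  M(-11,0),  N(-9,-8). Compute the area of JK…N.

258

J→K: (14)(0) − (10)(-10) = 100
K→L: (10)(6) − (12)(0) = 60
L→M: (12)(0) − (-11)(6) = 66
M→N: (-11)(-8) − (-9)(0) = 88
N→J: (-9)(-10) − (14)(-8) = 202
Σ = 516
Area = |Σ|/2 = 258.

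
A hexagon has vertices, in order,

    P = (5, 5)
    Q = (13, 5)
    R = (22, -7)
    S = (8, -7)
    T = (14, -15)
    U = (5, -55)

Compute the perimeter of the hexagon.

148

|PQ| = √((8)² + (0)²) = √64 = 8
|QR| = √((9)² + (-12)²) = √225 = 15
|RS| = √((-14)² + (0)²) = √196 = 14
|ST| = √((6)² + (-8)²) = √100 = 10
|TU| = √((-9)² + (-40)²) = √1681 = 41
|UP| = √((0)² + (60)²) = √3600 = 60
Perimeter = 8 + 15 + 14 + 10 + 41 + 60 = 148.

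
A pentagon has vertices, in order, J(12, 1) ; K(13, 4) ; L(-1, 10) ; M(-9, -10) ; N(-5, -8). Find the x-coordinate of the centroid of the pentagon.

Apply the shoelace (surveyor's) formula. First the cross-terms c_i = x_i·y_{i+1} − x_{i+1}·y_i:
  35, 134, 100, 22, 91  ⇒  2A = 382, A = 191.
Then Σ (x_i + x_{i+1})·c_i = 1812, so x̄ = 1812 / (6·191) = 302/191.

302/191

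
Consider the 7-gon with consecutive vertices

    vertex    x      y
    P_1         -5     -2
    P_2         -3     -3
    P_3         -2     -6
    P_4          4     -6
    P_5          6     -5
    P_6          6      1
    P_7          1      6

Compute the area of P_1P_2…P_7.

Apply the shoelace (surveyor's) formula: 2A = Σ (x_i·y_{i+1} − x_{i+1}·y_i), indices taken mod 7.
Cross-terms: 9, 12, 36, 16, 36, 35, 28  ⇒  Σ = 172
Area = |Σ|/2 = 86.

86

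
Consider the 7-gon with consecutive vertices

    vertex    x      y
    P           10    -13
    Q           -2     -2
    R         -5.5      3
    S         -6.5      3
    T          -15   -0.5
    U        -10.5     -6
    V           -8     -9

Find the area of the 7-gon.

Σ = (-46) + (-17) + (3) + (48.25) + (84.75) + (46.5) + (194) = 313.5
Area = |Σ|/2 = 156.75.

156.75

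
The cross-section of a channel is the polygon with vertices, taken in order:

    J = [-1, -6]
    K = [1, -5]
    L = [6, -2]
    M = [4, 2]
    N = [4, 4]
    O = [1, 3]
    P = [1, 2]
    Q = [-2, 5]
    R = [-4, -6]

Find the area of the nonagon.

66.5

Apply the shoelace formula: 2A = Σ (x_i·y_{i+1} − x_{i+1}·y_i), indices taken mod 9.
Σ = (11) + (28) + (20) + (8) + (8) + (-1) + (9) + (32) + (18) = 133
Area = |Σ|/2 = 66.5.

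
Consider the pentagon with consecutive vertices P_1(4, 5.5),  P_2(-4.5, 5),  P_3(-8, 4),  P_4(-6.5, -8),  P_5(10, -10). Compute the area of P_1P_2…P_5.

Apply the shoelace formula: 2A = Σ (x_i·y_{i+1} − x_{i+1}·y_i), indices taken mod 5.
Cross-terms: 44.75, 22, 90, 145, 95  ⇒  Σ = 396.75
Area = |Σ|/2 = 198.375.

198.375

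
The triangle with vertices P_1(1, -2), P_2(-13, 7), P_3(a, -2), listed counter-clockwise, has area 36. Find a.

-7

Write out the shoelace sum; only the two edges meeting at P_3 involve a:
2·Area = [((-13)·(-2) − a·7) + (a·(-2) − 1·(-2))] + -19
       = -9·a + 9 = 72
⇒ a = -7.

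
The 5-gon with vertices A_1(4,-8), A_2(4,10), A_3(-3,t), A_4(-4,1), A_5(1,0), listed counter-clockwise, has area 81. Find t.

Write out the shoelace sum; only the two edges meeting at A_3 involve t:
2·Area = [(4·t − (-3)·10) + ((-3)·1 − (-4)·t)] + 63
       = 8·t + 90 = 162
⇒ t = 9.

9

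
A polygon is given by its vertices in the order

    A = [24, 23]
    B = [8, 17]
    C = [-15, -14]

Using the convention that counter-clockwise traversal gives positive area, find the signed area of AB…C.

Apply Gauss's area formula: 2A = Σ (x_i·y_{i+1} − x_{i+1}·y_i), indices taken mod 3.
Cross-terms: 224, 143, -9  ⇒  Σ = 358
Signed area = Σ/2 = 179 (positive ⇒ counter-clockwise traversal).

179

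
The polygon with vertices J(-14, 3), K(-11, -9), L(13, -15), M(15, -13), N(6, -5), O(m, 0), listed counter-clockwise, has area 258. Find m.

2

Write out the shoelace sum; only the two edges meeting at O involve m:
2·Area = [(6·0 − m·(-5)) + (m·3 − (-14)·0)] + 500
       = 8·m + 500 = 516
⇒ m = 2.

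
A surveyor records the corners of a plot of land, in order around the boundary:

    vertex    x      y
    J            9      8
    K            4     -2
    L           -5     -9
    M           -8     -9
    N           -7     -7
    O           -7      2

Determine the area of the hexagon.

133.5

Σ = (-50) + (-46) + (-27) + (-7) + (-63) + (-74) = -267
Area = |Σ|/2 = 133.5.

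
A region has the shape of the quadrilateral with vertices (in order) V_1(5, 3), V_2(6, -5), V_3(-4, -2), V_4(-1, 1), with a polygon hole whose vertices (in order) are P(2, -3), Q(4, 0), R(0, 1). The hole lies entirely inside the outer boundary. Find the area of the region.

Outer boundary:
Apply the shoelace formula: 2A = Σ (x_i·y_{i+1} − x_{i+1}·y_i), indices taken mod 4.
Cross-terms: -43, -32, -6, -8  ⇒  Σ = -89
Area = |Σ|/2 = 44.5.
Hole:
Cross-terms: 12, 4, -2  ⇒  Σ = 14
Area = |Σ|/2 = 7.
Net area = 44.5 − 7 = 37.5.

37.5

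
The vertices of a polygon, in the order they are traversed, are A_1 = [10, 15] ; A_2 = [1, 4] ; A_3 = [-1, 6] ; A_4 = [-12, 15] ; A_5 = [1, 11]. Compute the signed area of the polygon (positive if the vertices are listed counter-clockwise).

Apply the surveyor's formula: 2A = Σ (x_i·y_{i+1} − x_{i+1}·y_i), indices taken mod 5.
A_1→A_2: (10)(4) − (1)(15) = 25
A_2→A_3: (1)(6) − (-1)(4) = 10
A_3→A_4: (-1)(15) − (-12)(6) = 57
A_4→A_5: (-12)(11) − (1)(15) = -147
A_5→A_1: (1)(15) − (10)(11) = -95
Σ = -150
Signed area = Σ/2 = -75 (negative ⇒ clockwise traversal).

-75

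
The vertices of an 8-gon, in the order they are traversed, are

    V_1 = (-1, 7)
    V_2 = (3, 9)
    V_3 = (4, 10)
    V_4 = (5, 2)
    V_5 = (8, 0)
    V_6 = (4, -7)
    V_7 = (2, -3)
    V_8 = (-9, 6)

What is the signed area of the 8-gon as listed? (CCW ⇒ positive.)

Apply the shoelace formula: 2A = Σ (x_i·y_{i+1} − x_{i+1}·y_i), indices taken mod 8.
Σ = (-30) + (-6) + (-42) + (-16) + (-56) + (2) + (-15) + (-57) = -220
Signed area = Σ/2 = -110 (negative ⇒ clockwise traversal).

-110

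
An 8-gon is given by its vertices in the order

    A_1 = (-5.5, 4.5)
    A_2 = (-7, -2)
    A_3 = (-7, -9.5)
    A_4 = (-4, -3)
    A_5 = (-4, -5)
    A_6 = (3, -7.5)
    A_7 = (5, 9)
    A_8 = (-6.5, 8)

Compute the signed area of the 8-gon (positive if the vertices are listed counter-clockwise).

A_1→A_2: (-5.5)(-2) − (-7)(4.5) = 42.5
A_2→A_3: (-7)(-9.5) − (-7)(-2) = 52.5
A_3→A_4: (-7)(-3) − (-4)(-9.5) = -17
A_4→A_5: (-4)(-5) − (-4)(-3) = 8
A_5→A_6: (-4)(-7.5) − (3)(-5) = 45
A_6→A_7: (3)(9) − (5)(-7.5) = 64.5
A_7→A_8: (5)(8) − (-6.5)(9) = 98.5
A_8→A_1: (-6.5)(4.5) − (-5.5)(8) = 14.75
Σ = 308.75
Signed area = Σ/2 = 154.375 (positive ⇒ counter-clockwise traversal).

154.375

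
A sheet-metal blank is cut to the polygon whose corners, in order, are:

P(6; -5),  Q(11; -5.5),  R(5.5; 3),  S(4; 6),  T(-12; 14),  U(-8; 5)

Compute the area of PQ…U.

Apply the shoelace formula: 2A = Σ (x_i·y_{i+1} − x_{i+1}·y_i), indices taken mod 6.
Σ = (22) + (63.25) + (21) + (128) + (52) + (10) = 296.25
Area = |Σ|/2 = 148.125.

148.125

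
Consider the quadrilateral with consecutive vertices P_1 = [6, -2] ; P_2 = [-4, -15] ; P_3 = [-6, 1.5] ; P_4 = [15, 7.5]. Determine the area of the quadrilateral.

Apply Gauss's area formula: 2A = Σ (x_i·y_{i+1} − x_{i+1}·y_i), indices taken mod 4.
Σ = (-98) + (-96) + (-67.5) + (-75) = -336.5
Area = |Σ|/2 = 168.25.

168.25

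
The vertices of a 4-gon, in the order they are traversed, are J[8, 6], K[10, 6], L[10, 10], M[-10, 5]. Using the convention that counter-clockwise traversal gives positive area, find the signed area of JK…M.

Apply the surveyor's formula: 2A = Σ (x_i·y_{i+1} − x_{i+1}·y_i), indices taken mod 4.
Σ = (-12) + (40) + (150) + (-100) = 78
Signed area = Σ/2 = 39 (positive ⇒ counter-clockwise traversal).

39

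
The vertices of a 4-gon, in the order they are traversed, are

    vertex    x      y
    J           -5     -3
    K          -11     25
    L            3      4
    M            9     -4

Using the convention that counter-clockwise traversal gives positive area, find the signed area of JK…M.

-186

Apply Gauss's area formula: 2A = Σ (x_i·y_{i+1} − x_{i+1}·y_i), indices taken mod 4.
J→K: (-5)(25) − (-11)(-3) = -158
K→L: (-11)(4) − (3)(25) = -119
L→M: (3)(-4) − (9)(4) = -48
M→J: (9)(-3) − (-5)(-4) = -47
Σ = -372
Signed area = Σ/2 = -186 (negative ⇒ clockwise traversal).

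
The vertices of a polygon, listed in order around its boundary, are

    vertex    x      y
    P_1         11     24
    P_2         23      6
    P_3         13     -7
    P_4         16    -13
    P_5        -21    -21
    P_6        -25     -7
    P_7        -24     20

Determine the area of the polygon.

Σ = (-486) + (-239) + (-57) + (-609) + (-378) + (-668) + (-796) = -3233
Area = |Σ|/2 = 1616.5.

1616.5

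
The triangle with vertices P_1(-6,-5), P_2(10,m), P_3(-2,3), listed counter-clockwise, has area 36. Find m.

The doubled signed area Σ (x_i y_{i+1} − x_{i+1} y_i) is linear in m.
With m=0 it equals 108; the coefficient of m is -4 (from the two edges through P_2).
So -4·m + 108 = 2·36 = 72 ⇒ m = 9.

9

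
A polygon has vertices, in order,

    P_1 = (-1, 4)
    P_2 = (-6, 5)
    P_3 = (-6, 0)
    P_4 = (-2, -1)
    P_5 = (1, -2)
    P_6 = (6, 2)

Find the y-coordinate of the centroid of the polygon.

1.52

Apply the shoelace formula. First the cross-terms c_i = x_i·y_{i+1} − x_{i+1}·y_i:
  19, 30, 6, 5, 14, 26  ⇒  2A = 100, A = 50.
Then Σ (y_i + y_{i+1})·c_i = 456, so ȳ = 456 / (6·50) = 1.52.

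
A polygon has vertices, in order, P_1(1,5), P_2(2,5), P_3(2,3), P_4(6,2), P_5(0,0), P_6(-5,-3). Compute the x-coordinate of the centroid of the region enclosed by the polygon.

Apply the shoelace (surveyor's) formula. First the cross-terms c_i = x_i·y_{i+1} − x_{i+1}·y_i:
  -5, -4, -14, 0, 0, -22  ⇒  2A = -45, A = -22.5.
Then Σ (x_i + x_{i+1})·c_i = -55, so x̄ = -55 / (6·(-22.5)) = 11/27.

11/27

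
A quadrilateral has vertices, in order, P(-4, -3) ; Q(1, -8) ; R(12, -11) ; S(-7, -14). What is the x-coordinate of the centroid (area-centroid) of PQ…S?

Apply the shoelace formula. First the cross-terms c_i = x_i·y_{i+1} − x_{i+1}·y_i:
  35, 85, -245, -35  ⇒  2A = -160, A = -80.
Then Σ (x_i + x_{i+1})·c_i = 160, so x̄ = 160 / (6·(-80)) = -1/3.

-1/3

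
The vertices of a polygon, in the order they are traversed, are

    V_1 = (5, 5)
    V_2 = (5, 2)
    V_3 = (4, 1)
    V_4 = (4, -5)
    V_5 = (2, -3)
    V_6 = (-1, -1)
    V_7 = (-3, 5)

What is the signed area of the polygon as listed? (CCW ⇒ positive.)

-48.5

Apply the surveyor's formula: 2A = Σ (x_i·y_{i+1} − x_{i+1}·y_i), indices taken mod 7.
Σ = (-15) + (-3) + (-24) + (-2) + (-5) + (-8) + (-40) = -97
Signed area = Σ/2 = -48.5 (negative ⇒ clockwise traversal).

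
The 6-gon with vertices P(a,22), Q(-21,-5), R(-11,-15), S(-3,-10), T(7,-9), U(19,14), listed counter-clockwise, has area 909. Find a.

-13

Write out the shoelace sum; only the two edges meeting at P involve a:
2·Area = [(19·22 − a·14) + (a·(-5) − (-21)·22)] + 691
       = -19·a + 1571 = 1818
⇒ a = -13.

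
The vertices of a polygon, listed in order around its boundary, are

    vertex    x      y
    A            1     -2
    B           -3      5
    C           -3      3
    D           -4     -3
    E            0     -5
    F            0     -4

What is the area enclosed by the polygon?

25

A→B: (1)(5) − (-3)(-2) = -1
B→C: (-3)(3) − (-3)(5) = 6
C→D: (-3)(-3) − (-4)(3) = 21
D→E: (-4)(-5) − (0)(-3) = 20
E→F: (0)(-4) − (0)(-5) = 0
F→A: (0)(-2) − (1)(-4) = 4
Σ = 50
Area = |Σ|/2 = 25.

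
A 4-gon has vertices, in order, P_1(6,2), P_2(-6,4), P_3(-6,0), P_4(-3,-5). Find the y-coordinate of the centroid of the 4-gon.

5/19

Apply the shoelace formula. First the cross-terms c_i = x_i·y_{i+1} − x_{i+1}·y_i:
  36, 24, 30, 24  ⇒  2A = 114, A = 57.
Then Σ (y_i + y_{i+1})·c_i = 90, so ȳ = 90 / (6·57) = 5/19.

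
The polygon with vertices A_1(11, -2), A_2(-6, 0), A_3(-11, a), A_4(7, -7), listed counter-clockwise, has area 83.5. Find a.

-3

The doubled signed area Σ (x_i y_{i+1} − x_{i+1} y_i) is linear in a.
With a=0 it equals 128; the coefficient of a is -13 (from the two edges through A_3).
So -13·a + 128 = 2·83.5 = 167 ⇒ a = -3.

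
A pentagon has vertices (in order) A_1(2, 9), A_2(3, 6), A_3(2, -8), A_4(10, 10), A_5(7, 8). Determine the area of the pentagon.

53

Apply Gauss's area formula: 2A = Σ (x_i·y_{i+1} − x_{i+1}·y_i), indices taken mod 5.
Cross-terms: -15, -36, 100, 10, 47  ⇒  Σ = 106
Area = |Σ|/2 = 53.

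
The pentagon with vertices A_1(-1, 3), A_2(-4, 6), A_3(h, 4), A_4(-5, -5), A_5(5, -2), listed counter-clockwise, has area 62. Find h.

-6

Write out the shoelace sum; only the two edges meeting at A_3 involve h:
2·Area = [((-4)·4 − h·6) + (h·(-5) − (-5)·4)] + 54
       = -11·h + 58 = 124
⇒ h = -6.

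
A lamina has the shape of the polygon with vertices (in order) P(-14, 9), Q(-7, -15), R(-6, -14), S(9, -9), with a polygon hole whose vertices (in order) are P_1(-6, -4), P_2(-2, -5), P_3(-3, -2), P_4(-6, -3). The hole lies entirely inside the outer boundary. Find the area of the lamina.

Outer boundary:
Cross-terms: 273, 8, 180, -45  ⇒  Σ = 416
Area = |Σ|/2 = 208.
Hole:
Cross-terms: 22, -11, -3, 6  ⇒  Σ = 14
Area = |Σ|/2 = 7.
Net area = 208 − 7 = 201.

201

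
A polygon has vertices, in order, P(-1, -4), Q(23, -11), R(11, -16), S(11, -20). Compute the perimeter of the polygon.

62

|PQ| = √((24)² + (-7)²) = √625 = 25
|QR| = √((-12)² + (-5)²) = √169 = 13
|RS| = √((0)² + (-4)²) = √16 = 4
|SP| = √((-12)² + (16)²) = √400 = 20
Perimeter = 25 + 13 + 4 + 20 = 62.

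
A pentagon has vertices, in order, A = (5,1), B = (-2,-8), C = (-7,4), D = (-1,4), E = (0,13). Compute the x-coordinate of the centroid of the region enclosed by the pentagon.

-19/34

Apply the surveyor's formula. First the cross-terms c_i = x_i·y_{i+1} − x_{i+1}·y_i:
  -38, -64, -24, -13, -65  ⇒  2A = -204, A = -102.
Then Σ (x_i + x_{i+1})·c_i = 342, so x̄ = 342 / (6·(-102)) = -19/34.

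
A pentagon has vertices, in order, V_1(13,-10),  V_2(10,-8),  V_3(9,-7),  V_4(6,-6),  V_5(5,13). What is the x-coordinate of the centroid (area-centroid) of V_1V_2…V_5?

Apply the surveyor's formula. First the cross-terms c_i = x_i·y_{i+1} − x_{i+1}·y_i:
  -4, 2, -12, 108, -219  ⇒  2A = -125, A = -62.5.
Then Σ (x_i + x_{i+1})·c_i = -2988, so x̄ = -2988 / (6·(-62.5)) = 7.968.

7.968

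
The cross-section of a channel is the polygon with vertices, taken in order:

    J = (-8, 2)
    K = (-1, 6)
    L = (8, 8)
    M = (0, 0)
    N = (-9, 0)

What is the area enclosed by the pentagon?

60

Apply Gauss's area formula: 2A = Σ (x_i·y_{i+1} − x_{i+1}·y_i), indices taken mod 5.
J→K: (-8)(6) − (-1)(2) = -46
K→L: (-1)(8) − (8)(6) = -56
L→M: (8)(0) − (0)(8) = 0
M→N: (0)(0) − (-9)(0) = 0
N→J: (-9)(2) − (-8)(0) = -18
Σ = -120
Area = |Σ|/2 = 60.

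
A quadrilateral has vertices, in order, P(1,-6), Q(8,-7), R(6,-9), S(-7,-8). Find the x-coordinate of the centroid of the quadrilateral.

1.6

Apply Gauss's area formula. First the cross-terms c_i = x_i·y_{i+1} − x_{i+1}·y_i:
  41, -30, -111, 50  ⇒  2A = -50, A = -25.
Then Σ (x_i + x_{i+1})·c_i = -240, so x̄ = -240 / (6·(-25)) = 1.6.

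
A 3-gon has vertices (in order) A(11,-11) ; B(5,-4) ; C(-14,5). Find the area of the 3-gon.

39.5

Cross-terms: 11, -31, 99  ⇒  Σ = 79
Area = |Σ|/2 = 39.5.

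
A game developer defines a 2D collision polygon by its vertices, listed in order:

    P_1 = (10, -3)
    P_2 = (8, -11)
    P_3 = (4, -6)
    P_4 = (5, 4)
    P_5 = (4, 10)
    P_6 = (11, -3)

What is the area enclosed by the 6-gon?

67.5

Apply Gauss's area formula: 2A = Σ (x_i·y_{i+1} − x_{i+1}·y_i), indices taken mod 6.
P_1→P_2: (10)(-11) − (8)(-3) = -86
P_2→P_3: (8)(-6) − (4)(-11) = -4
P_3→P_4: (4)(4) − (5)(-6) = 46
P_4→P_5: (5)(10) − (4)(4) = 34
P_5→P_6: (4)(-3) − (11)(10) = -122
P_6→P_1: (11)(-3) − (10)(-3) = -3
Σ = -135
Area = |Σ|/2 = 67.5.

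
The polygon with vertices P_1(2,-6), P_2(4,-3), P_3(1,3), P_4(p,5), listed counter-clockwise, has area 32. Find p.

The doubled signed area Σ (x_i y_{i+1} − x_{i+1} y_i) is linear in p.
With p=0 it equals 28; the coefficient of p is -9 (from the two edges through P_4).
So -9·p + 28 = 2·32 = 64 ⇒ p = -4.

-4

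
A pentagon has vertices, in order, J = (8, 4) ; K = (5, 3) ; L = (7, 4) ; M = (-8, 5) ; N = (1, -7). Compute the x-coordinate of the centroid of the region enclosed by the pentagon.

52/181

Apply the surveyor's formula. First the cross-terms c_i = x_i·y_{i+1} − x_{i+1}·y_i:
  4, -1, 67, 51, 60  ⇒  2A = 181, A = 90.5.
Then Σ (x_i + x_{i+1})·c_i = 156, so x̄ = 156 / (6·90.5) = 52/181.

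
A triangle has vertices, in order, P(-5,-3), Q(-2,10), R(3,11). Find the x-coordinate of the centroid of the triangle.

Apply Gauss's area formula. First the cross-terms c_i = x_i·y_{i+1} − x_{i+1}·y_i:
  -56, -52, 46  ⇒  2A = -62, A = -31.
Then Σ (x_i + x_{i+1})·c_i = 248, so x̄ = 248 / (6·(-31)) = -4/3.

-4/3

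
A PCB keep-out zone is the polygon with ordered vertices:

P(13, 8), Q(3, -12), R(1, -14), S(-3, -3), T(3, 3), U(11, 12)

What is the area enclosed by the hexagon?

Apply the shoelace formula: 2A = Σ (x_i·y_{i+1} − x_{i+1}·y_i), indices taken mod 6.
Σ = (-180) + (-30) + (-45) + (0) + (3) + (-68) = -320
Area = |Σ|/2 = 160.

160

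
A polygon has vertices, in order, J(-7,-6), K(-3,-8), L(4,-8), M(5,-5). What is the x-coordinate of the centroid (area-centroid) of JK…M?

Apply the surveyor's formula. First the cross-terms c_i = x_i·y_{i+1} − x_{i+1}·y_i:
  38, 56, 20, -65  ⇒  2A = 49, A = 24.5.
Then Σ (x_i + x_{i+1})·c_i = -14, so x̄ = -14 / (6·24.5) = -2/21.

-2/21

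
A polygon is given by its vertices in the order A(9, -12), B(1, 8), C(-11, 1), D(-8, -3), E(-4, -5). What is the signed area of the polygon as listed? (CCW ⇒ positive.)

Apply Gauss's area formula: 2A = Σ (x_i·y_{i+1} − x_{i+1}·y_i), indices taken mod 5.
Cross-terms: 84, 89, 41, 28, 93  ⇒  Σ = 335
Signed area = Σ/2 = 167.5 (positive ⇒ counter-clockwise traversal).

167.5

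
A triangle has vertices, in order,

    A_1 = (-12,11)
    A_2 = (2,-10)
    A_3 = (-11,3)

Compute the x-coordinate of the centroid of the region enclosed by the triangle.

Apply Gauss's area formula. First the cross-terms c_i = x_i·y_{i+1} − x_{i+1}·y_i:
  98, -104, -85  ⇒  2A = -91, A = -45.5.
Then Σ (x_i + x_{i+1})·c_i = 1911, so x̄ = 1911 / (6·(-45.5)) = -7.

-7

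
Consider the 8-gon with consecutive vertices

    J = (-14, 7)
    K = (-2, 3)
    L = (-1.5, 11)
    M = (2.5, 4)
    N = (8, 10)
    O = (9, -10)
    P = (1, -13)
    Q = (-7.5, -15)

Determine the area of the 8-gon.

369

Σ = (-28) + (-17.5) + (-33.5) + (-7) + (-170) + (-107) + (-112.5) + (-262.5) = -738
Area = |Σ|/2 = 369.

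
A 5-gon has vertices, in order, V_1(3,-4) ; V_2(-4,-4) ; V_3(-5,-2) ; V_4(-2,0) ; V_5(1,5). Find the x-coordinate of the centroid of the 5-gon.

-98/219

Apply Gauss's area formula. First the cross-terms c_i = x_i·y_{i+1} − x_{i+1}·y_i:
  -28, -12, -4, -10, -19  ⇒  2A = -73, A = -36.5.
Then Σ (x_i + x_{i+1})·c_i = 98, so x̄ = 98 / (6·(-36.5)) = -98/219.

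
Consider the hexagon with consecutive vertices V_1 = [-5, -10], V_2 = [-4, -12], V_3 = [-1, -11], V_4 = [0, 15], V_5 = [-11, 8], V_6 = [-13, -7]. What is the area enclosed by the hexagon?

239

Apply the shoelace (surveyor's) formula: 2A = Σ (x_i·y_{i+1} − x_{i+1}·y_i), indices taken mod 6.
V_1→V_2: (-5)(-12) − (-4)(-10) = 20
V_2→V_3: (-4)(-11) − (-1)(-12) = 32
V_3→V_4: (-1)(15) − (0)(-11) = -15
V_4→V_5: (0)(8) − (-11)(15) = 165
V_5→V_6: (-11)(-7) − (-13)(8) = 181
V_6→V_1: (-13)(-10) − (-5)(-7) = 95
Σ = 478
Area = |Σ|/2 = 239.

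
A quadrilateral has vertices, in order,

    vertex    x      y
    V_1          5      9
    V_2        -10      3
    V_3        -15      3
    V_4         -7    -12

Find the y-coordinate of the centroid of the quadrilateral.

-25/53

Apply the surveyor's formula. First the cross-terms c_i = x_i·y_{i+1} − x_{i+1}·y_i:
  105, 15, 201, -3  ⇒  2A = 318, A = 159.
Then Σ (y_i + y_{i+1})·c_i = -450, so ȳ = -450 / (6·159) = -25/53.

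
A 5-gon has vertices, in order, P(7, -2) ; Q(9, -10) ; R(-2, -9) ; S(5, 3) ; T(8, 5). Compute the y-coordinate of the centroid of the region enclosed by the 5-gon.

-541/123

Apply the shoelace (surveyor's) formula. First the cross-terms c_i = x_i·y_{i+1} − x_{i+1}·y_i:
  -52, -101, 39, 1, -51  ⇒  2A = -164, A = -82.
Then Σ (y_i + y_{i+1})·c_i = 2164, so ȳ = 2164 / (6·(-82)) = -541/123.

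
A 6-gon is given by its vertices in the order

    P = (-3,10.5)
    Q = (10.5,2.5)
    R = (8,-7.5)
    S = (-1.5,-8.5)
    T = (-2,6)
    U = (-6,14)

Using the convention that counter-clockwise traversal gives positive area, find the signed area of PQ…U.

-167.375

Cross-terms: -117.75, -98.75, -79.25, -26, 8, -21  ⇒  Σ = -334.75
Signed area = Σ/2 = -167.375 (negative ⇒ clockwise traversal).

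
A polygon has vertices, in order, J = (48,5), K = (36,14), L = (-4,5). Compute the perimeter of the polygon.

108

|JK| = √((-12)² + (9)²) = √225 = 15
|KL| = √((-40)² + (-9)²) = √1681 = 41
|LJ| = √((52)² + (0)²) = √2704 = 52
Perimeter = 15 + 41 + 52 = 108.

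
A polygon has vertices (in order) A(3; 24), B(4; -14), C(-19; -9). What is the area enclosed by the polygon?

434.5

Apply Gauss's area formula: 2A = Σ (x_i·y_{i+1} − x_{i+1}·y_i), indices taken mod 3.
Σ = (-138) + (-302) + (-429) = -869
Area = |Σ|/2 = 434.5.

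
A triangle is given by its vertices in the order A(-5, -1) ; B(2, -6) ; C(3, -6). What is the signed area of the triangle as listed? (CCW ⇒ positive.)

Cross-terms: 32, 6, -33  ⇒  Σ = 5
Signed area = Σ/2 = 2.5 (positive ⇒ counter-clockwise traversal).

2.5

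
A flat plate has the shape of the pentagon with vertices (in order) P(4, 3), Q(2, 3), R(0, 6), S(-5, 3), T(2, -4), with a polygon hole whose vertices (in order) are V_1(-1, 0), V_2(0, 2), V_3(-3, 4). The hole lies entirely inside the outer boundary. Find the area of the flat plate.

Outer boundary:
Apply the shoelace formula: 2A = Σ (x_i·y_{i+1} − x_{i+1}·y_i), indices taken mod 5.
Σ = (6) + (12) + (30) + (14) + (22) = 84
Area = |Σ|/2 = 42.
Hole:
Apply the shoelace (surveyor's) formula: 2A = Σ (x_i·y_{i+1} − x_{i+1}·y_i), indices taken mod 3.
V_1→V_2: (-1)(2) − (0)(0) = -2
V_2→V_3: (0)(4) − (-3)(2) = 6
V_3→V_1: (-3)(0) − (-1)(4) = 4
Σ = 8
Area = |Σ|/2 = 4.
Net area = 42 − 4 = 38.

38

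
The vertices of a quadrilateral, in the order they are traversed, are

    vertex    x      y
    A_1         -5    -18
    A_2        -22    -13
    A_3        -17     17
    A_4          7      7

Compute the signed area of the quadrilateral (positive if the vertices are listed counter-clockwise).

-627.5

Apply the shoelace (surveyor's) formula: 2A = Σ (x_i·y_{i+1} − x_{i+1}·y_i), indices taken mod 4.
Σ = (-331) + (-595) + (-238) + (-91) = -1255
Signed area = Σ/2 = -627.5 (negative ⇒ clockwise traversal).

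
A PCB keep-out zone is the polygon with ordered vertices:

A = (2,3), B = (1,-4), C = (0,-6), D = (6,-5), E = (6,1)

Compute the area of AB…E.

A→B: (2)(-4) − (1)(3) = -11
B→C: (1)(-6) − (0)(-4) = -6
C→D: (0)(-5) − (6)(-6) = 36
D→E: (6)(1) − (6)(-5) = 36
E→A: (6)(3) − (2)(1) = 16
Σ = 71
Area = |Σ|/2 = 35.5.

35.5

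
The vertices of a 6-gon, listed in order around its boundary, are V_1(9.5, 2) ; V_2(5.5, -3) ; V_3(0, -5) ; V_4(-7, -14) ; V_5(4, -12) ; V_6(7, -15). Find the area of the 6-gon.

Apply the shoelace formula: 2A = Σ (x_i·y_{i+1} − x_{i+1}·y_i), indices taken mod 6.
Cross-terms: -39.5, -27.5, -35, 140, 24, 156.5  ⇒  Σ = 218.5
Area = |Σ|/2 = 109.25.

109.25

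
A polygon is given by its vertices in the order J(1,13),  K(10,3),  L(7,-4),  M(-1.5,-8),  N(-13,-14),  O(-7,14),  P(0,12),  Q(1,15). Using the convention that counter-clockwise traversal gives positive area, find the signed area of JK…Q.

Apply the surveyor's formula: 2A = Σ (x_i·y_{i+1} − x_{i+1}·y_i), indices taken mod 8.
Σ = (-127) + (-61) + (-62) + (-83) + (-280) + (-84) + (-12) + (-2) = -711
Signed area = Σ/2 = -355.5 (negative ⇒ clockwise traversal).

-355.5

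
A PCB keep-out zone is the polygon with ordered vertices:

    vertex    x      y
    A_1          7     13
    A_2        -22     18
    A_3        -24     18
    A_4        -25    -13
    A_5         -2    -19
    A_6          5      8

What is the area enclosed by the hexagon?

873.5

Apply Gauss's area formula: 2A = Σ (x_i·y_{i+1} − x_{i+1}·y_i), indices taken mod 6.
Cross-terms: 412, 36, 762, 449, 79, 9  ⇒  Σ = 1747
Area = |Σ|/2 = 873.5.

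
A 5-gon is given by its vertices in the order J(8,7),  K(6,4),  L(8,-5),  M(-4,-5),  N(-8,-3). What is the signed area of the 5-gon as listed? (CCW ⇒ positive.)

Σ = (-10) + (-62) + (-60) + (-28) + (-32) = -192
Signed area = Σ/2 = -96 (negative ⇒ clockwise traversal).

-96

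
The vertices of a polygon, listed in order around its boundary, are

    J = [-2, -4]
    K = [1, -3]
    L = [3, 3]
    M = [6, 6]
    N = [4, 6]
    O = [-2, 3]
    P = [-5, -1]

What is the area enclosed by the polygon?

J→K: (-2)(-3) − (1)(-4) = 10
K→L: (1)(3) − (3)(-3) = 12
L→M: (3)(6) − (6)(3) = 0
M→N: (6)(6) − (4)(6) = 12
N→O: (4)(3) − (-2)(6) = 24
O→P: (-2)(-1) − (-5)(3) = 17
P→J: (-5)(-4) − (-2)(-1) = 18
Σ = 93
Area = |Σ|/2 = 46.5.

46.5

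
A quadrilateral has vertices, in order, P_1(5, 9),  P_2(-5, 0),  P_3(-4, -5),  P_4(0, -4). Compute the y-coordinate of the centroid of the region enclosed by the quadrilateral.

Apply the surveyor's formula. First the cross-terms c_i = x_i·y_{i+1} − x_{i+1}·y_i:
  45, 25, 16, 20  ⇒  2A = 106, A = 53.
Then Σ (y_i + y_{i+1})·c_i = 236, so ȳ = 236 / (6·53) = 118/159.

118/159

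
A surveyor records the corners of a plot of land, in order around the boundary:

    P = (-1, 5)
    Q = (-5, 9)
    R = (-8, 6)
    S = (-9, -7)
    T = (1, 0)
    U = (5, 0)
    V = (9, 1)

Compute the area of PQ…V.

Apply the shoelace formula: 2A = Σ (x_i·y_{i+1} − x_{i+1}·y_i), indices taken mod 7.
Cross-terms: 16, 42, 110, 7, 0, 5, 46  ⇒  Σ = 226
Area = |Σ|/2 = 113.

113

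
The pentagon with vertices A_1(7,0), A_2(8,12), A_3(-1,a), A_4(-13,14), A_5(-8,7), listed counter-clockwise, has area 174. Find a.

The doubled signed area Σ (x_i y_{i+1} − x_{i+1} y_i) is linear in a.
With a=0 it equals 54; the coefficient of a is 21 (from the two edges through A_3).
So 21·a + 54 = 2·174 = 348 ⇒ a = 14.

14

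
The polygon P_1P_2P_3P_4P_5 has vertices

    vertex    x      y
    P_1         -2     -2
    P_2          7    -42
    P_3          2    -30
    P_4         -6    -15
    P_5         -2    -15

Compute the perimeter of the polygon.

88

|P_1P_2| = √((9)² + (-40)²) = √1681 = 41
|P_2P_3| = √((-5)² + (12)²) = √169 = 13
|P_3P_4| = √((-8)² + (15)²) = √289 = 17
|P_4P_5| = √((4)² + (0)²) = √16 = 4
|P_5P_1| = √((0)² + (13)²) = √169 = 13
Perimeter = 41 + 13 + 17 + 4 + 13 = 88.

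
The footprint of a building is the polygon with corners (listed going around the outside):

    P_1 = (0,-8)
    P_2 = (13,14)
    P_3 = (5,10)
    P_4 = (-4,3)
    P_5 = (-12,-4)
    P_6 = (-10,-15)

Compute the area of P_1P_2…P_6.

245.5

Apply the shoelace formula: 2A = Σ (x_i·y_{i+1} − x_{i+1}·y_i), indices taken mod 6.
Cross-terms: 104, 60, 55, 52, 140, 80  ⇒  Σ = 491
Area = |Σ|/2 = 245.5.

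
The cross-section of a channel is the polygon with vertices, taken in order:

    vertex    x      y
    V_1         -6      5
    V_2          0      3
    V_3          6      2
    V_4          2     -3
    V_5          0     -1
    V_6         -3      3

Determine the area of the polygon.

30

Apply Gauss's area formula: 2A = Σ (x_i·y_{i+1} − x_{i+1}·y_i), indices taken mod 6.
Σ = (-18) + (-18) + (-22) + (-2) + (-3) + (3) = -60
Area = |Σ|/2 = 30.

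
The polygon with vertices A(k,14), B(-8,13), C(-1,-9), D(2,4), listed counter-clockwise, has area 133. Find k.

The doubled signed area Σ (x_i y_{i+1} − x_{i+1} y_i) is linear in k.
With k=0 it equals 239; the coefficient of k is 9 (from the two edges through A).
So 9·k + 239 = 2·133 = 266 ⇒ k = 3.

3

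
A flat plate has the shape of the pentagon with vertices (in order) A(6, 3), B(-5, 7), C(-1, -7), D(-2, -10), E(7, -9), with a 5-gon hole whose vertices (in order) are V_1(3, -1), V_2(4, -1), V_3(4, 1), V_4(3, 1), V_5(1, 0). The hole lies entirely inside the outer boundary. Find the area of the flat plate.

Outer boundary:
Apply the shoelace (surveyor's) formula: 2A = Σ (x_i·y_{i+1} − x_{i+1}·y_i), indices taken mod 5.
Cross-terms: 57, 42, -4, 88, 75  ⇒  Σ = 258
Area = |Σ|/2 = 129.
Hole:
Σ = (1) + (8) + (1) + (-1) + (-1) = 8
Area = |Σ|/2 = 4.
Net area = 129 − 4 = 125.

125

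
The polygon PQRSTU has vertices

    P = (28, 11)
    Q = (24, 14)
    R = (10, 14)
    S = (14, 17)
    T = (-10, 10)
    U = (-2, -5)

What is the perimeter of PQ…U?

100

|PQ| = √((-4)² + (3)²) = √25 = 5
|QR| = √((-14)² + (0)²) = √196 = 14
|RS| = √((4)² + (3)²) = √25 = 5
|ST| = √((-24)² + (-7)²) = √625 = 25
|TU| = √((8)² + (-15)²) = √289 = 17
|UP| = √((30)² + (16)²) = √1156 = 34
Perimeter = 5 + 14 + 5 + 25 + 17 + 34 = 100.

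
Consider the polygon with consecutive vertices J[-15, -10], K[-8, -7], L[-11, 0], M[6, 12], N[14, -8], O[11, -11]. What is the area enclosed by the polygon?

370.5

Apply the shoelace (surveyor's) formula: 2A = Σ (x_i·y_{i+1} − x_{i+1}·y_i), indices taken mod 6.
J→K: (-15)(-7) − (-8)(-10) = 25
K→L: (-8)(0) − (-11)(-7) = -77
L→M: (-11)(12) − (6)(0) = -132
M→N: (6)(-8) − (14)(12) = -216
N→O: (14)(-11) − (11)(-8) = -66
O→J: (11)(-10) − (-15)(-11) = -275
Σ = -741
Area = |Σ|/2 = 370.5.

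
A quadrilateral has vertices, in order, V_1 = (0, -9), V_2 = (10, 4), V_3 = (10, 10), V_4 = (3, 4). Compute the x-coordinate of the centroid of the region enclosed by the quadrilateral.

Apply Gauss's area formula. First the cross-terms c_i = x_i·y_{i+1} − x_{i+1}·y_i:
  90, 60, 10, -27  ⇒  2A = 133, A = 66.5.
Then Σ (x_i + x_{i+1})·c_i = 2149, so x̄ = 2149 / (6·66.5) = 307/57.

307/57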